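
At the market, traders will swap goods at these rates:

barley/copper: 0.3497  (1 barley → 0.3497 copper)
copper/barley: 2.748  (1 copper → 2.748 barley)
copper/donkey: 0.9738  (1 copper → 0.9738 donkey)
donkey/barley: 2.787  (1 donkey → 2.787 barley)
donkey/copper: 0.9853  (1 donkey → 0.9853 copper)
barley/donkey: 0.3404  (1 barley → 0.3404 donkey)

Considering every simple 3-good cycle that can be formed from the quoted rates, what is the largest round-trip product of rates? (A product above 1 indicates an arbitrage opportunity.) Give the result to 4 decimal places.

donkey→barley→copper→donkey: 2.787 × 0.3497 × 0.9738 = 0.94908
donkey→copper→barley→donkey: 0.9853 × 2.748 × 0.3404 = 0.92167
Maximum is donkey→barley→copper→donkey at 0.9491; no arbitrage — every cycle loses value.

0.9491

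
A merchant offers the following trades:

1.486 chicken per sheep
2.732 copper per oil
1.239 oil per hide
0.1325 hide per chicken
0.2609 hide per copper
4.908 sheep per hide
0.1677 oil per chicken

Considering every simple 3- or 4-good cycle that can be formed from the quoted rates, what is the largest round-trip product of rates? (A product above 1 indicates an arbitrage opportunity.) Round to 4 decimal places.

hide→sheep→chicken→hide: 4.908 × 1.486 × 0.1325 = 0.96636
hide→oil→copper→hide: 1.239 × 2.732 × 0.2609 = 0.88313
Maximum is hide→sheep→chicken→hide at 0.9664; no arbitrage — every cycle loses value.

0.9664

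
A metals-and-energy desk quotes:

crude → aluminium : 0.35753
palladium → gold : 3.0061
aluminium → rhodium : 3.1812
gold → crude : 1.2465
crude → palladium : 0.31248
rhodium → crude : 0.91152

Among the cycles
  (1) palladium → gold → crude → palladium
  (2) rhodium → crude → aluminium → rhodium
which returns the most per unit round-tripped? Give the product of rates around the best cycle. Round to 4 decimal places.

(1) 3.0061 × 1.2465 × 0.31248 = 1.17089
(2) 0.91152 × 0.35753 × 3.1812 = 1.03674
Highest is cycle (1) at 1.1709 (>1, arbitrage).

1.1709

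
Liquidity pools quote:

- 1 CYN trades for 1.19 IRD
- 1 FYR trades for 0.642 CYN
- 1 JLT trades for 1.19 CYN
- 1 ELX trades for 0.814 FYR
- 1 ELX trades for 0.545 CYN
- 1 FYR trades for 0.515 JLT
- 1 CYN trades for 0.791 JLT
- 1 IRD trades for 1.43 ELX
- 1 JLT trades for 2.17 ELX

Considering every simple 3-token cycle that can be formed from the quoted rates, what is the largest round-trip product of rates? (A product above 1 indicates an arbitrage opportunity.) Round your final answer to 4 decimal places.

JLT→ELX→CYN→JLT: 2.17 × 0.545 × 0.791 = 0.93548
IRD→ELX→CYN→IRD: 1.43 × 0.545 × 1.19 = 0.92743
FYR→JLT→ELX→FYR: 0.515 × 2.17 × 0.814 = 0.90969
Maximum is JLT→ELX→CYN→JLT at 0.9355; no arbitrage — every cycle loses value.

0.9355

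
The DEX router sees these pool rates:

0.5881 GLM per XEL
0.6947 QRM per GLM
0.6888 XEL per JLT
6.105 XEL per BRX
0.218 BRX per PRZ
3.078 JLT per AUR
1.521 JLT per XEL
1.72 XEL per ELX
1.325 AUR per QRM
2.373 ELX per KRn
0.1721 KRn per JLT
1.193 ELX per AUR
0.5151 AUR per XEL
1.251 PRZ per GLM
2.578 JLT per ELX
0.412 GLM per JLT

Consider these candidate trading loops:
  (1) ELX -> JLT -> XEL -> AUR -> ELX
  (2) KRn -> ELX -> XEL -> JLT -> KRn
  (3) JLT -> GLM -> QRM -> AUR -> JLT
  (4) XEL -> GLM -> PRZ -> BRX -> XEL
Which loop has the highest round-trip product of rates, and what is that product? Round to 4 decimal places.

(1) 2.578 × 0.6888 × 0.5151 × 1.193 = 1.09121
(2) 2.373 × 1.72 × 1.521 × 0.1721 = 1.06841
(3) 0.412 × 0.6947 × 1.325 × 3.078 = 1.16729
(4) 0.5881 × 1.251 × 0.218 × 6.105 = 0.97915
Highest is cycle (3) at 1.1673 (>1, arbitrage).

1.1673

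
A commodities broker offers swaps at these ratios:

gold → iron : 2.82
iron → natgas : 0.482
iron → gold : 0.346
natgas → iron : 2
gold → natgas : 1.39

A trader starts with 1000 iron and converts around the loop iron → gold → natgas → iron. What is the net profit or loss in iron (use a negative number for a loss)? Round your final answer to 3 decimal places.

-38.120

1000 iron × 0.346 = 346 gold
346 gold × 1.39 = 480.94 natgas
480.94 natgas × 2 = 961.88 iron
Net change: 961.88 − 1000 = -38.12 iron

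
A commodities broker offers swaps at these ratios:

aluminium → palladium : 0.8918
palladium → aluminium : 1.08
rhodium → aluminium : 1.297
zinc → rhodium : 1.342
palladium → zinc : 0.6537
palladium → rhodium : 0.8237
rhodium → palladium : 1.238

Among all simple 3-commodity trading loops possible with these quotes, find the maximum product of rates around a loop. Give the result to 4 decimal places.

1.0861

rhodium→palladium→zinc→rhodium: 1.238 × 0.6537 × 1.342 = 1.08605
rhodium→aluminium→palladium→rhodium: 1.297 × 0.8918 × 0.8237 = 0.95274
Maximum is rhodium→palladium→zinc→rhodium at 1.0861; arbitrage exists.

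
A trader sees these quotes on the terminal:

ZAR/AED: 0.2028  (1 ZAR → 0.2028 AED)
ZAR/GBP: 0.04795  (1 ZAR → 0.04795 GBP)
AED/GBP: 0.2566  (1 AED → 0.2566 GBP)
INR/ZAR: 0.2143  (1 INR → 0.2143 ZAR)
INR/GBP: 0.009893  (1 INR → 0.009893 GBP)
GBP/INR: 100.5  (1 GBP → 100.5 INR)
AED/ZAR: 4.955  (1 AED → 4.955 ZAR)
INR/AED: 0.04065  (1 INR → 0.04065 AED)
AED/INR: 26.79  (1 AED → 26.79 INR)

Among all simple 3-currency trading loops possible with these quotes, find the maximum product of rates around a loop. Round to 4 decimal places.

INR→ZAR→AED→INR: 0.2143 × 0.2028 × 26.79 = 1.16429
GBP→INR→AED→GBP: 100.5 × 0.04065 × 0.2566 = 1.04829
GBP→INR→ZAR→GBP: 100.5 × 0.2143 × 0.04795 = 1.03271
Maximum is INR→ZAR→AED→INR at 1.1643; arbitrage exists.

1.1643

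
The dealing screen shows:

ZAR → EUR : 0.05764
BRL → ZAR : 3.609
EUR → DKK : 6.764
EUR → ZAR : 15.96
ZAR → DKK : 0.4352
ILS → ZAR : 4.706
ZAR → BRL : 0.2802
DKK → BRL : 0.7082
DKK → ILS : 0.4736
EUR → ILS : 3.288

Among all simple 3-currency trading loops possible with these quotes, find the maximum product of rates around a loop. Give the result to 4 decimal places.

1.1123

BRL→ZAR→DKK→BRL: 3.609 × 0.4352 × 0.7082 = 1.11232
ILS→ZAR→DKK→ILS: 4.706 × 0.4352 × 0.4736 = 0.96996
ILS→ZAR→EUR→ILS: 4.706 × 0.05764 × 3.288 = 0.89188
Maximum is BRL→ZAR→DKK→BRL at 1.1123; arbitrage exists.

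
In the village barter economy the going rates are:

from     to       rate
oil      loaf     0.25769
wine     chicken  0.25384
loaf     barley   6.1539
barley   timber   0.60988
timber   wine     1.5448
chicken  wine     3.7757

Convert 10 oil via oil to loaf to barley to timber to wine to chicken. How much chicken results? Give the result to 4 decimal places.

3.7925

10 oil × 0.25769 = 2.5769 loaf
2.5769 loaf × 6.1539 = 15.85798491 barley
15.85798491 barley × 0.60988 = 9.6714678369108 timber
9.6714678369108 timber × 1.5448 = 14.94048351445980384 wine
14.94048351445980384 wine × 0.25384 = 3.7924923353104766067456 chicken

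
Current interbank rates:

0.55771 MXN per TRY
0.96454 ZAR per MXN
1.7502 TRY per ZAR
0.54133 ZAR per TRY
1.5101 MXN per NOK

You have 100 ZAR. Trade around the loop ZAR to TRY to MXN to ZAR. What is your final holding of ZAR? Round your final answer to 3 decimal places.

94.149

100 ZAR × 1.7502 = 175.02 TRY
175.02 TRY × 0.55771 = 97.6104042 MXN
97.6104042 MXN × 0.96454 = 94.149139267068 ZAR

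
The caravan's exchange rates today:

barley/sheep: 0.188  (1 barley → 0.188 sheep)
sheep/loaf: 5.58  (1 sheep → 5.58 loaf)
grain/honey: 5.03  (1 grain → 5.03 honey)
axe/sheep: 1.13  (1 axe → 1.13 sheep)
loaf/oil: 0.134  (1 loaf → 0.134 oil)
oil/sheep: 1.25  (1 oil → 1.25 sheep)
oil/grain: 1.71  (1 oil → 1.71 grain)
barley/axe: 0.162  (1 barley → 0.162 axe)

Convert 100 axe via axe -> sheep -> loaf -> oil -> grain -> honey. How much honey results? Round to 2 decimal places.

100 axe × 1.13 = 113 sheep
113 sheep × 5.58 = 630.54 loaf
630.54 loaf × 0.134 = 84.49236 oil
84.49236 oil × 1.71 = 144.4819356 grain
144.4819356 grain × 5.03 = 726.744136068 honey

726.74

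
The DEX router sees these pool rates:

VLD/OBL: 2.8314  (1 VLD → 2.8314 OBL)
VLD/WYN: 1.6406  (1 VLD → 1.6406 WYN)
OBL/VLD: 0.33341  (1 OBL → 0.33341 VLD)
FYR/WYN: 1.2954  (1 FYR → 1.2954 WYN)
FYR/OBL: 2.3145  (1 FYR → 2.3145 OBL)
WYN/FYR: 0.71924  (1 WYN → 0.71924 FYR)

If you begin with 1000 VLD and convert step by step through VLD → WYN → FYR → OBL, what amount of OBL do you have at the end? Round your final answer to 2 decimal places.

2731.08

1000 VLD × 1.6406 = 1640.6 WYN
1640.6 WYN × 0.71924 = 1179.985144 FYR
1179.985144 FYR × 2.3145 = 2731.075615788 OBL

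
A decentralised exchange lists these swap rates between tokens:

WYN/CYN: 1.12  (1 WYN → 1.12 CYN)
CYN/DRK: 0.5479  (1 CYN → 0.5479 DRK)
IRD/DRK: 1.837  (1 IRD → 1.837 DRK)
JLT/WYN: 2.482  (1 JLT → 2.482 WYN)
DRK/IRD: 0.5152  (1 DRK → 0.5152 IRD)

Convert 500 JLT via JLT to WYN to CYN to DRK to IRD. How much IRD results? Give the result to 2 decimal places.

500 JLT × 2.482 = 1241 WYN
1241 WYN × 1.12 = 1389.92 CYN
1389.92 CYN × 0.5479 = 761.537168 DRK
761.537168 DRK × 0.5152 = 392.3439489536 IRD

392.34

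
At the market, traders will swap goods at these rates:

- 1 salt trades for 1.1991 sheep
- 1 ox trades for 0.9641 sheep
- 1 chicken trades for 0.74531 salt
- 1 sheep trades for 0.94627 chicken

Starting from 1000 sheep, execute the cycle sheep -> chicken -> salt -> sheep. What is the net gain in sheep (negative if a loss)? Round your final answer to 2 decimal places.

-154.32

1000 sheep × 0.94627 = 946.27 chicken
946.27 chicken × 0.74531 = 705.2644937 salt
705.2644937 salt × 1.1991 = 845.68265439567 sheep
Net change: 845.68265439567 − 1000 = -154.31734560433 sheep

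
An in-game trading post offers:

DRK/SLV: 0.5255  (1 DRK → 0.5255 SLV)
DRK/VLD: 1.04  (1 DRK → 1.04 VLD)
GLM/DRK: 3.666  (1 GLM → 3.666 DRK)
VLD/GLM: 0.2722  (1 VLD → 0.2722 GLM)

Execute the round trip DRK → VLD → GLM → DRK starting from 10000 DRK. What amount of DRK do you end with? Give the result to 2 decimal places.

10000 DRK × 1.04 = 10400 VLD
10400 VLD × 0.2722 = 2830.88 GLM
2830.88 GLM × 3.666 = 10378.00608 DRK

10378.01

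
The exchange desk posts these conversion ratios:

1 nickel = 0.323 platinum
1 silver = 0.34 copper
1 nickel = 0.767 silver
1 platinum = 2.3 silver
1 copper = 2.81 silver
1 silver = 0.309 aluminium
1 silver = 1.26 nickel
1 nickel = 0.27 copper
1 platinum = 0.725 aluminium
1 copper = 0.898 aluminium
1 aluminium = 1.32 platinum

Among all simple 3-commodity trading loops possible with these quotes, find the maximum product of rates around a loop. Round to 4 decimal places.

nickel→copper→silver→nickel: 0.27 × 2.81 × 1.26 = 0.95596
platinum→silver→aluminium→platinum: 2.3 × 0.309 × 1.32 = 0.93812
nickel→platinum→silver→nickel: 0.323 × 2.3 × 1.26 = 0.93605
Maximum is nickel→copper→silver→nickel at 0.9560; no arbitrage — every cycle loses value.

0.9560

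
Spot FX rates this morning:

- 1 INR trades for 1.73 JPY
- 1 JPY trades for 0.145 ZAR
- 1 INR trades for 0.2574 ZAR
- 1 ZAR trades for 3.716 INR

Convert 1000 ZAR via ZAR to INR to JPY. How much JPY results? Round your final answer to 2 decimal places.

6428.68

1000 ZAR × 3.716 = 3716 INR
3716 INR × 1.73 = 6428.68 JPY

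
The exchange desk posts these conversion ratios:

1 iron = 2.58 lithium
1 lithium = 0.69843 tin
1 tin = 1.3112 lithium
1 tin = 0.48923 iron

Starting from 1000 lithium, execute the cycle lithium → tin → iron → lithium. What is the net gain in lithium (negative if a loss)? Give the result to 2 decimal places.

1000 lithium × 0.69843 = 698.43 tin
698.43 tin × 0.48923 = 341.6929089 iron
341.6929089 iron × 2.58 = 881.567704962 lithium
Net change: 881.567704962 − 1000 = -118.432295038 lithium

-118.43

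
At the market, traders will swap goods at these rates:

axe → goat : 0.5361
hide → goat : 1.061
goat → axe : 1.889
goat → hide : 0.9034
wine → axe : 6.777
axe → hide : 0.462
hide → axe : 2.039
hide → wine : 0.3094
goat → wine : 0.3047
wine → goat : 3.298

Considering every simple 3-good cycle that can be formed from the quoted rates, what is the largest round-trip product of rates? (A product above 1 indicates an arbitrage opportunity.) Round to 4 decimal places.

wine→axe→goat→wine: 6.777 × 0.5361 × 0.3047 = 1.10702
goat→hide→axe→goat: 0.9034 × 2.039 × 0.5361 = 0.98751
wine→axe→hide→wine: 6.777 × 0.462 × 0.3094 = 0.96872
goat→axe→hide→goat: 1.889 × 0.462 × 1.061 = 0.92595
wine→goat→hide→wine: 3.298 × 0.9034 × 0.3094 = 0.92183
Maximum is wine→axe→goat→wine at 1.1070; arbitrage exists.

1.1070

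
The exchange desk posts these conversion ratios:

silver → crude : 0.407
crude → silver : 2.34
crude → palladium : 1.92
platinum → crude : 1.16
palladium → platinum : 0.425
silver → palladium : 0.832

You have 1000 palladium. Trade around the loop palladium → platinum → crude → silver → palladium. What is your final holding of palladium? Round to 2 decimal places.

1000 palladium × 0.425 = 425 platinum
425 platinum × 1.16 = 493 crude
493 crude × 2.34 = 1153.62 silver
1153.62 silver × 0.832 = 959.81184 palladium

959.81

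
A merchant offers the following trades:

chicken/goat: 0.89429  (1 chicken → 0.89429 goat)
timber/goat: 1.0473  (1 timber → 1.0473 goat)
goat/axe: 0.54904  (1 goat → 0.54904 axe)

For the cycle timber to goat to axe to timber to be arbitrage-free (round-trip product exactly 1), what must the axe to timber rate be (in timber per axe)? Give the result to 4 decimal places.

1.7391

Known legs of the cycle: 1.0473 × 0.54904 = 0.575009592
For no arbitrage the full-cycle product must be 1, so the missing rate is 1 / 0.575009592 ≈ 1.739101.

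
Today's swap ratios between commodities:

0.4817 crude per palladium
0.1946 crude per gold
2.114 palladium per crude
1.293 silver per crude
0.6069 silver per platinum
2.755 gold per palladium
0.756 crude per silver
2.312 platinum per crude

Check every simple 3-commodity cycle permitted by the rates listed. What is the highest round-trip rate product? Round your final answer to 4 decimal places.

1.1334

palladium→gold→crude→palladium: 2.755 × 0.1946 × 2.114 = 1.13336
crude→platinum→silver→crude: 2.312 × 0.6069 × 0.756 = 1.06078
Maximum is palladium→gold→crude→palladium at 1.1334; arbitrage exists.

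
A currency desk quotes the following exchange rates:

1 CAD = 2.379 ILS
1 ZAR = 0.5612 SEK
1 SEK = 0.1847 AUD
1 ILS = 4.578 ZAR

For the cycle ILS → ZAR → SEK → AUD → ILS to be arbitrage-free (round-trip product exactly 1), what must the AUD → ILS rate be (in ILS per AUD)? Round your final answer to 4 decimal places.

Known legs of the cycle: 4.578 × 0.5612 × 0.1847 = 0.47452636392
For no arbitrage the full-cycle product must be 1, so the missing rate is 1 / 0.47452636392 ≈ 2.107364.

2.1074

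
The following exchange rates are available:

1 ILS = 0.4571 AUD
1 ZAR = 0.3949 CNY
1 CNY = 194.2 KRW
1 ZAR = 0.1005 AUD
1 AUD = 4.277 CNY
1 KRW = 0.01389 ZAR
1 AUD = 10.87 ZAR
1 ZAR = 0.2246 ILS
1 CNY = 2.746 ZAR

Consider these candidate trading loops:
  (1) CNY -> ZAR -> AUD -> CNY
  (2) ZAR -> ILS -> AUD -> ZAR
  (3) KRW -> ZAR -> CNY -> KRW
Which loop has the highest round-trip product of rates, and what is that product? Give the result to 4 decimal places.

(1) 2.746 × 0.1005 × 4.277 = 1.18034
(2) 0.2246 × 0.4571 × 10.87 = 1.11596
(3) 0.01389 × 0.3949 × 194.2 = 1.06522
Highest is cycle (1) at 1.1803 (>1, arbitrage).

1.1803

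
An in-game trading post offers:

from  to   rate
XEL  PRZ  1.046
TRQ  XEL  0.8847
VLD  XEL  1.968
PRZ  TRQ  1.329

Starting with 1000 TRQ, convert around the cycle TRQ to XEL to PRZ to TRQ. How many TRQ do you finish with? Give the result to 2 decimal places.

1000 TRQ × 0.8847 = 884.7 XEL
884.7 XEL × 1.046 = 925.3962 PRZ
925.3962 PRZ × 1.329 = 1229.8515498 TRQ

1229.85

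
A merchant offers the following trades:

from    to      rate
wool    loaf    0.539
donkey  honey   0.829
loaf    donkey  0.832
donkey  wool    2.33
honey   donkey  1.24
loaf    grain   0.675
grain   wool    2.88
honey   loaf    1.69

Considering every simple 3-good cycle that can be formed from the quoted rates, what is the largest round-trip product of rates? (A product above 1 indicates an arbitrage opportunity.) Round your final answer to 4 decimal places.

donkey→honey→loaf→donkey: 0.829 × 1.69 × 0.832 = 1.16564
loaf→grain→wool→loaf: 0.675 × 2.88 × 0.539 = 1.04782
donkey→wool→loaf→donkey: 2.33 × 0.539 × 0.832 = 1.04488
Maximum is donkey→honey→loaf→donkey at 1.1656; arbitrage exists.

1.1656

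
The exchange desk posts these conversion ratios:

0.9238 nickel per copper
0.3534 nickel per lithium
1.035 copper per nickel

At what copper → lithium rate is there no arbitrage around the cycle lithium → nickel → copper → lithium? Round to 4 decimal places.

2.7340

Known legs of the cycle: 0.3534 × 1.035 = 0.365769
For no arbitrage the full-cycle product must be 1, so the missing rate is 1 / 0.365769 ≈ 2.733966.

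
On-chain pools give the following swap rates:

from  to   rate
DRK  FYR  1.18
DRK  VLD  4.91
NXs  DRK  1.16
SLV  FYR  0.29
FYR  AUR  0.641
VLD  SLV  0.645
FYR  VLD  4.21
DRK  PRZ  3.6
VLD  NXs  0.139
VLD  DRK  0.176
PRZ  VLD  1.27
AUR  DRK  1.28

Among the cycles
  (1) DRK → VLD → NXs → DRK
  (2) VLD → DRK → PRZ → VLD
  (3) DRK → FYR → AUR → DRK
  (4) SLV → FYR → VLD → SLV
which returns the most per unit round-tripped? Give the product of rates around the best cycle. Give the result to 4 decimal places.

0.9682

(1) 4.91 × 0.139 × 1.16 = 0.79169
(2) 0.176 × 3.6 × 1.27 = 0.80467
(3) 1.18 × 0.641 × 1.28 = 0.96817
(4) 0.29 × 4.21 × 0.645 = 0.78748
Highest is cycle (3) at 0.9682 (≤1, no arbitrage).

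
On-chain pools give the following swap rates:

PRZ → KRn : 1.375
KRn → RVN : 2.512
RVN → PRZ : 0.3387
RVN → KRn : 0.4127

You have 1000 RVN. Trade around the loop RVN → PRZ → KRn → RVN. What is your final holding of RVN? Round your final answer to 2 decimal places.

1000 RVN × 0.3387 = 338.7 PRZ
338.7 PRZ × 1.375 = 465.7125 KRn
465.7125 KRn × 2.512 = 1169.8698 RVN

1169.87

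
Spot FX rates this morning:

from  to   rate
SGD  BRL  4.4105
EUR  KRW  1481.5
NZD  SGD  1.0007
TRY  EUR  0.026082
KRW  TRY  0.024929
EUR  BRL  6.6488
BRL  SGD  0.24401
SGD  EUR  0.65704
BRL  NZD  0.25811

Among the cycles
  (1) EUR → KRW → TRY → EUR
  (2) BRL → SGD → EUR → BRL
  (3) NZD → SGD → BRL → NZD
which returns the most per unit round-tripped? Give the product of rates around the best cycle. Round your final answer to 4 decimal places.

1.1392

(1) 1481.5 × 0.024929 × 0.026082 = 0.96327
(2) 0.24401 × 0.65704 × 6.6488 = 1.06596
(3) 1.0007 × 4.4105 × 0.25811 = 1.13919
Highest is cycle (3) at 1.1392 (>1, arbitrage).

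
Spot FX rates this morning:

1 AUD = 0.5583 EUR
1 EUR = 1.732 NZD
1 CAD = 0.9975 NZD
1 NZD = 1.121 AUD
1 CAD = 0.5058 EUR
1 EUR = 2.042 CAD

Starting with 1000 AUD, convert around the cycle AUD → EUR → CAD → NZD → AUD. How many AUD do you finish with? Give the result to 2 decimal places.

1000 AUD × 0.5583 = 558.3 EUR
558.3 EUR × 2.042 = 1140.0486 CAD
1140.0486 CAD × 0.9975 = 1137.1984785 NZD
1137.1984785 NZD × 1.121 = 1274.7994943985 AUD

1274.80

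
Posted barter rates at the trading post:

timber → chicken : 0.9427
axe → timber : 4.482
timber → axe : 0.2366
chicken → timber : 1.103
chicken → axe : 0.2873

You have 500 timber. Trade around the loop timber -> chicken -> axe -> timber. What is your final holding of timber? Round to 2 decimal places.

500 timber × 0.9427 = 471.35 chicken
471.35 chicken × 0.2873 = 135.418855 axe
135.418855 axe × 4.482 = 606.94730811 timber

606.95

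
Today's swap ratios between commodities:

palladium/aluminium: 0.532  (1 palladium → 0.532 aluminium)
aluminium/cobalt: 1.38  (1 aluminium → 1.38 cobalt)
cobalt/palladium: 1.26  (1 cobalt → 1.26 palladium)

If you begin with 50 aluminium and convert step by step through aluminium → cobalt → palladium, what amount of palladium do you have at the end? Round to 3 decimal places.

86.940

50 aluminium × 1.38 = 69 cobalt
69 cobalt × 1.26 = 86.94 palladium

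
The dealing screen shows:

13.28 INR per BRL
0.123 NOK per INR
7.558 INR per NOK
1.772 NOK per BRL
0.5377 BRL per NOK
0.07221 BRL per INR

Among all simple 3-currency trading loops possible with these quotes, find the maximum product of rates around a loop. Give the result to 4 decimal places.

0.9671

NOK→INR→BRL→NOK: 7.558 × 0.07221 × 1.772 = 0.96709
NOK→BRL→INR→NOK: 0.5377 × 13.28 × 0.123 = 0.87830
Maximum is NOK→INR→BRL→NOK at 0.9671; no arbitrage — every cycle loses value.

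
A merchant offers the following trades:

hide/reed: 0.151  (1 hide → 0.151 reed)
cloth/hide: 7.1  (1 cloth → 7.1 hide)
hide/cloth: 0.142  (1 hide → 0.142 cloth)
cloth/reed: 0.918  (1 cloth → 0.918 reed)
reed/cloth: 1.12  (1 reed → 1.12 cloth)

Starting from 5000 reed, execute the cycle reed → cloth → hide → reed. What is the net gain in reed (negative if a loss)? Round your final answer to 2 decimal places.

1003.76

5000 reed × 1.12 = 5600 cloth
5600 cloth × 7.1 = 39760 hide
39760 hide × 0.151 = 6003.76 reed
Net change: 6003.76 − 5000 = 1003.76 reed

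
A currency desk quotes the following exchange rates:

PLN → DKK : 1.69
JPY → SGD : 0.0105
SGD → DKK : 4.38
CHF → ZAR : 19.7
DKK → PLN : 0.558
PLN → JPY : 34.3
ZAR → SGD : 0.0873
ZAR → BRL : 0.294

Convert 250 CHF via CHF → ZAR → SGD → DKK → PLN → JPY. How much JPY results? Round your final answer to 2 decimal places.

36043.16

250 CHF × 19.7 = 4925 ZAR
4925 ZAR × 0.0873 = 429.9525 SGD
429.9525 SGD × 4.38 = 1883.19195 DKK
1883.19195 DKK × 0.558 = 1050.8211081 PLN
1050.8211081 PLN × 34.3 = 36043.16400783 JPY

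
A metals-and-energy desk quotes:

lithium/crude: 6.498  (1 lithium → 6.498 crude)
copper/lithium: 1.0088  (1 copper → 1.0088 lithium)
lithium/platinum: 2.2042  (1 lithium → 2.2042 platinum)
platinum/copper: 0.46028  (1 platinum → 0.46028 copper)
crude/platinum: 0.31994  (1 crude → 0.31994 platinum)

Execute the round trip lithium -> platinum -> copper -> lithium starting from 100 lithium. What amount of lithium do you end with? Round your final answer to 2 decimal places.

100 lithium × 2.2042 = 220.42 platinum
220.42 platinum × 0.46028 = 101.4549176 copper
101.4549176 copper × 1.0088 = 102.34772087488 lithium

102.35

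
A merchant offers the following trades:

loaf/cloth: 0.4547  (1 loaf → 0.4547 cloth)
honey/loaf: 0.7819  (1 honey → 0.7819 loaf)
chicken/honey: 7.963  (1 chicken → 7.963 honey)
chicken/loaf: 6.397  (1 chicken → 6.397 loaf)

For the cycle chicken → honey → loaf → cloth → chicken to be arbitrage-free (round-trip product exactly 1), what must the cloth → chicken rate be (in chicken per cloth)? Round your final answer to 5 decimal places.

0.35322

Known legs of the cycle: 7.963 × 0.7819 × 0.4547 = 2.83108483259
For no arbitrage the full-cycle product must be 1, so the missing rate is 1 / 2.83108483259 ≈ 0.3532215.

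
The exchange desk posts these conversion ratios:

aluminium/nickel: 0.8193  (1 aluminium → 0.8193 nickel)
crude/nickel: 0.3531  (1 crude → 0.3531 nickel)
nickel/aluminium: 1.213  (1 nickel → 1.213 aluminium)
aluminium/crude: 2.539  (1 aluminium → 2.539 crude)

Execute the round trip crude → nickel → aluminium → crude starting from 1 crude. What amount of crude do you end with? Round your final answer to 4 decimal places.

1.0875

1 crude × 0.3531 = 0.3531 nickel
0.3531 nickel × 1.213 = 0.4283103 aluminium
0.4283103 aluminium × 2.539 = 1.0874798517 crude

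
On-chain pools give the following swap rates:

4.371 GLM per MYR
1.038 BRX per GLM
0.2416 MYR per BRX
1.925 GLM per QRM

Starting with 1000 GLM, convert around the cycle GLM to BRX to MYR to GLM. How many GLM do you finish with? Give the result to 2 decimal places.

1000 GLM × 1.038 = 1038 BRX
1038 BRX × 0.2416 = 250.7808 MYR
250.7808 MYR × 4.371 = 1096.1628768 GLM

1096.16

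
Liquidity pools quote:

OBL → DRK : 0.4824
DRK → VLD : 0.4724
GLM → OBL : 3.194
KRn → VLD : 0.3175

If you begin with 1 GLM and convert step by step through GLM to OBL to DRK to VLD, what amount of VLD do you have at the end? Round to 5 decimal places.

1 GLM × 3.194 = 3.194 OBL
3.194 OBL × 0.4824 = 1.5407856 DRK
1.5407856 DRK × 0.4724 = 0.72786711744 VLD

0.72787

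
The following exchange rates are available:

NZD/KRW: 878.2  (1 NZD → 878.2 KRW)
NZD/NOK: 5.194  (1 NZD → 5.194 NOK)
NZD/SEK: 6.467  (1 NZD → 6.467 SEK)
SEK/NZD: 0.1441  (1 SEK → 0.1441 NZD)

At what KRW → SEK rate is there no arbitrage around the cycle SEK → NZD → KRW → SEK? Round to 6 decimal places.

Known legs of the cycle: 0.1441 × 878.2 = 126.54862
For no arbitrage the full-cycle product must be 1, so the missing rate is 1 / 126.54862 ≈ 0.00790210.

0.007902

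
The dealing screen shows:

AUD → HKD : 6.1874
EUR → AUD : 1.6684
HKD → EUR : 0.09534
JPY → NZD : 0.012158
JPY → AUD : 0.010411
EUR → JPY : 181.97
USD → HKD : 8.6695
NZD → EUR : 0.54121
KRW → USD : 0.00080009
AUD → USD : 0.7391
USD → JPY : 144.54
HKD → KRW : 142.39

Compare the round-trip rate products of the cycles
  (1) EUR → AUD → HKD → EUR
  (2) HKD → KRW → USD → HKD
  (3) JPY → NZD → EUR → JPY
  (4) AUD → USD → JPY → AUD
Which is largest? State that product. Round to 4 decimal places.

1.1974

(1) 1.6684 × 6.1874 × 0.09534 = 0.98420
(2) 142.39 × 0.00080009 × 8.6695 = 0.98767
(3) 0.012158 × 0.54121 × 181.97 = 1.19737
(4) 0.7391 × 144.54 × 0.010411 = 1.11220
Highest is cycle (3) at 1.1974 (>1, arbitrage).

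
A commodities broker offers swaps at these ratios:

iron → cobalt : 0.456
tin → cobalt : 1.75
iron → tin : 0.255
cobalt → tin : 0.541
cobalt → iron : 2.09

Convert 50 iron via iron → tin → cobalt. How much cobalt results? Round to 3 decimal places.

50 iron × 0.255 = 12.75 tin
12.75 tin × 1.75 = 22.3125 cobalt

22.313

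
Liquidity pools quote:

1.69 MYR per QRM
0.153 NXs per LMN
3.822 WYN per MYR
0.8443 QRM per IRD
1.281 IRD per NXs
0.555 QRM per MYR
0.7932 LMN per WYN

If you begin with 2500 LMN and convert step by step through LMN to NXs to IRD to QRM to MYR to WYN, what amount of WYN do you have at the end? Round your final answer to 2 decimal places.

2500 LMN × 0.153 = 382.5 NXs
382.5 NXs × 1.281 = 489.9825 IRD
489.9825 IRD × 0.8443 = 413.69222475 QRM
413.69222475 QRM × 1.69 = 699.1398598275 MYR
699.1398598275 MYR × 3.822 = 2672.112544260705 WYN

2672.11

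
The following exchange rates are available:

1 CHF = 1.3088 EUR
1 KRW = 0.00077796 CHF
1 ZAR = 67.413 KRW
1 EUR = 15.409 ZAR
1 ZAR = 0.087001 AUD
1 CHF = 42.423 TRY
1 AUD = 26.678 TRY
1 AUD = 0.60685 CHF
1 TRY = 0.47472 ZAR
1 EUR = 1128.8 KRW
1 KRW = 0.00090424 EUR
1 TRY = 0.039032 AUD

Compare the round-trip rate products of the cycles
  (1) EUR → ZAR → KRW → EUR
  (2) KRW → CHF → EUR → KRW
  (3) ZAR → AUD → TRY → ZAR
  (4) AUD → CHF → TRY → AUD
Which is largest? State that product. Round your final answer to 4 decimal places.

1.1493

(1) 15.409 × 67.413 × 0.00090424 = 0.93929
(2) 0.00077796 × 1.3088 × 1128.8 = 1.14934
(3) 0.087001 × 26.678 × 0.47472 = 1.10183
(4) 0.60685 × 42.423 × 0.039032 = 1.00486
Highest is cycle (2) at 1.1493 (>1, arbitrage).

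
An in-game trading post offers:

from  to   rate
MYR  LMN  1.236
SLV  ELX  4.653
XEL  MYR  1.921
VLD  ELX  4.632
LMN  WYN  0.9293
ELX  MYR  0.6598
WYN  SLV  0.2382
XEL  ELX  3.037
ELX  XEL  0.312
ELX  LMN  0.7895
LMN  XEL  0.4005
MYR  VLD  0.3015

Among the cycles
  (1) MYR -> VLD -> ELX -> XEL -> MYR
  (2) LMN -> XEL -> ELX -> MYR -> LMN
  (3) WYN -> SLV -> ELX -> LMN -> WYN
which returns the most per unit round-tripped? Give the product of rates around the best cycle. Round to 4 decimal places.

(1) 0.3015 × 4.632 × 0.312 × 1.921 = 0.83702
(2) 0.4005 × 3.037 × 0.6598 × 1.236 = 0.99192
(3) 0.2382 × 4.653 × 0.7895 × 0.9293 = 0.81317
Highest is cycle (2) at 0.9919 (≤1, no arbitrage).

0.9919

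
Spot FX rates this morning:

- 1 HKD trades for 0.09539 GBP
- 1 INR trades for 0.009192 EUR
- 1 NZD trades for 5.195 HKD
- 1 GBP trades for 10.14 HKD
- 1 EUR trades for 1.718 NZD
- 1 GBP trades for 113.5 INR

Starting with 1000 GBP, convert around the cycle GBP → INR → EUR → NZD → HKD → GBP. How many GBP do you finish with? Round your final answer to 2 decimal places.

1000 GBP × 113.5 = 113500 INR
113500 INR × 0.009192 = 1043.292 EUR
1043.292 EUR × 1.718 = 1792.375656 NZD
1792.375656 NZD × 5.195 = 9311.39153292 HKD
9311.39153292 HKD × 0.09539 = 888.2136383252388 GBP

888.21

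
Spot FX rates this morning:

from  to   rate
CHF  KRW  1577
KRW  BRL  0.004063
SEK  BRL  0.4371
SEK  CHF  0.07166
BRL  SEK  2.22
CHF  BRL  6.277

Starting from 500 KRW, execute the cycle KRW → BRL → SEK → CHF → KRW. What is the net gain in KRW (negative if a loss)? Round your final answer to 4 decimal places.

500 KRW × 0.004063 = 2.0315 BRL
2.0315 BRL × 2.22 = 4.50993 SEK
4.50993 SEK × 0.07166 = 0.3231815838 CHF
0.3231815838 CHF × 1577 = 509.6573576526 KRW
Net change: 509.6573576526 − 500 = 9.6573576526 KRW

9.6574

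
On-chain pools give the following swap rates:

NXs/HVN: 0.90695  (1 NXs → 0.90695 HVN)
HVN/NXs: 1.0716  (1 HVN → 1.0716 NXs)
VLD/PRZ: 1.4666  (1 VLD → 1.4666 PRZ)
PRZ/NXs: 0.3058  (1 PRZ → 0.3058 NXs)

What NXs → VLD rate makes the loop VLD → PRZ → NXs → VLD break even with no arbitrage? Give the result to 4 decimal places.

Known legs of the cycle: 1.4666 × 0.3058 = 0.44848628
For no arbitrage the full-cycle product must be 1, so the missing rate is 1 / 0.44848628 ≈ 2.229723.

2.2297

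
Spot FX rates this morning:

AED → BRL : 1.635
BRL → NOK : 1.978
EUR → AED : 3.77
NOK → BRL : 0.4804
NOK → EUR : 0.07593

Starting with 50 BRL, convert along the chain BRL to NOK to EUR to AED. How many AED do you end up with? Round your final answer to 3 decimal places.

28.311

50 BRL × 1.978 = 98.9 NOK
98.9 NOK × 0.07593 = 7.509477 EUR
7.509477 EUR × 3.77 = 28.31072829 AED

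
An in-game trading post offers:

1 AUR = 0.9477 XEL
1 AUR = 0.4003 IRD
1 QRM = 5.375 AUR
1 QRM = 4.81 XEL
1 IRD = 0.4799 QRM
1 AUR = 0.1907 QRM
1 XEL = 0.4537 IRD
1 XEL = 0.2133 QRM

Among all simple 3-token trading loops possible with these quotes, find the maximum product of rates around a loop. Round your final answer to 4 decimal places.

QRM→AUR→XEL→QRM: 5.375 × 0.9477 × 0.2133 = 1.08653
IRD→QRM→XEL→IRD: 0.4799 × 4.81 × 0.4537 = 1.04728
IRD→QRM→AUR→IRD: 0.4799 × 5.375 × 0.4003 = 1.03256
Maximum is QRM→AUR→XEL→QRM at 1.0865; arbitrage exists.

1.0865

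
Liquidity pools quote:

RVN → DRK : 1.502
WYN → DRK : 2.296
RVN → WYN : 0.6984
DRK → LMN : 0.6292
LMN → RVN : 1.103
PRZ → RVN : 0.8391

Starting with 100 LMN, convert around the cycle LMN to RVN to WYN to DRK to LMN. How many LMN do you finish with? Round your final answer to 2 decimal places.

100 LMN × 1.103 = 110.3 RVN
110.3 RVN × 0.6984 = 77.03352 WYN
77.03352 WYN × 2.296 = 176.86896192 DRK
176.86896192 DRK × 0.6292 = 111.285950840064 LMN

111.29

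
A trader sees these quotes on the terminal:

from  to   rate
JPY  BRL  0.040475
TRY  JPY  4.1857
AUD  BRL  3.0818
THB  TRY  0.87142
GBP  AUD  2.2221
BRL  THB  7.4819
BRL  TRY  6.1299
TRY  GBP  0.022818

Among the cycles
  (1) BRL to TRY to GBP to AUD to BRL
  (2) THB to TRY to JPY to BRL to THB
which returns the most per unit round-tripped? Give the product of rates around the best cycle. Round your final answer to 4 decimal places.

(1) 6.1299 × 0.022818 × 2.2221 × 3.0818 = 0.95785
(2) 0.87142 × 4.1857 × 0.040475 × 7.4819 = 1.10457
Highest is cycle (2) at 1.1046 (>1, arbitrage).

1.1046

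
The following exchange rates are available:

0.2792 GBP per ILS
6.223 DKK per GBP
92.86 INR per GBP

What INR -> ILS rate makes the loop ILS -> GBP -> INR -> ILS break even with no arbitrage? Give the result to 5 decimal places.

Known legs of the cycle: 0.2792 × 92.86 = 25.926512
For no arbitrage the full-cycle product must be 1, so the missing rate is 1 / 25.926512 ≈ 0.0385706.

0.03857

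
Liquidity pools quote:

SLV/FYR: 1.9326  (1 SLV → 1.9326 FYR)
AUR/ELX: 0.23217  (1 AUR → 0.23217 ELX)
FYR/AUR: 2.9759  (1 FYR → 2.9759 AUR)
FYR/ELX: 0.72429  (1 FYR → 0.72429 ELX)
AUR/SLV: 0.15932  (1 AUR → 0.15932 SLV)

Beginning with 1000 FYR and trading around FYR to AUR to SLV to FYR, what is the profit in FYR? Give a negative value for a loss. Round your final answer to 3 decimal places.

-83.715

1000 FYR × 2.9759 = 2975.9 AUR
2975.9 AUR × 0.15932 = 474.120388 SLV
474.120388 SLV × 1.9326 = 916.2850618488 FYR
Net change: 916.2850618488 − 1000 = -83.7149381512 FYR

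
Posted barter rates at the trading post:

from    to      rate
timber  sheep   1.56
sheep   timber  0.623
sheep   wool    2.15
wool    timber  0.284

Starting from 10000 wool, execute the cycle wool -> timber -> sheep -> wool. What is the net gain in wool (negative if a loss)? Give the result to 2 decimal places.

10000 wool × 0.284 = 2840 timber
2840 timber × 1.56 = 4430.4 sheep
4430.4 sheep × 2.15 = 9525.36 wool
Net change: 9525.36 − 10000 = -474.64 wool

-474.64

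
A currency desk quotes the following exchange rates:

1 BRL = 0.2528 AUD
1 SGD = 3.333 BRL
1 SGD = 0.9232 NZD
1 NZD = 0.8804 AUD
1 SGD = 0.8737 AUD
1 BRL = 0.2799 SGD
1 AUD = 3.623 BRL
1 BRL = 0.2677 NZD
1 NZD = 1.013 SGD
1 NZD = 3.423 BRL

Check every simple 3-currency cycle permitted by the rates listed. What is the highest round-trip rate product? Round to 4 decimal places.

0.9038

SGD→BRL→NZD→SGD: 3.333 × 0.2677 × 1.013 = 0.90384
SGD→AUD→BRL→SGD: 0.8737 × 3.623 × 0.2799 = 0.88600
SGD→NZD→BRL→SGD: 0.9232 × 3.423 × 0.2799 = 0.88452
BRL→NZD→AUD→BRL: 0.2677 × 0.8804 × 3.623 = 0.85388
Maximum is SGD→BRL→NZD→SGD at 0.9038; no arbitrage — every cycle loses value.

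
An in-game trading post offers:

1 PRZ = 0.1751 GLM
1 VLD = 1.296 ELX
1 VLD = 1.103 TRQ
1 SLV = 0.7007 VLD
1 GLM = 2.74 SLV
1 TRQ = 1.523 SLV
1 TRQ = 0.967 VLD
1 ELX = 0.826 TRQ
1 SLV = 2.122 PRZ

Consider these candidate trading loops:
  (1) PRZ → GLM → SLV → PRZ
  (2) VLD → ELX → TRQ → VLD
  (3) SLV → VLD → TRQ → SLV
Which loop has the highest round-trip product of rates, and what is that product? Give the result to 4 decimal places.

(1) 0.1751 × 2.74 × 2.122 = 1.01808
(2) 1.296 × 0.826 × 0.967 = 1.03517
(3) 0.7007 × 1.103 × 1.523 = 1.17708
Highest is cycle (3) at 1.1771 (>1, arbitrage).

1.1771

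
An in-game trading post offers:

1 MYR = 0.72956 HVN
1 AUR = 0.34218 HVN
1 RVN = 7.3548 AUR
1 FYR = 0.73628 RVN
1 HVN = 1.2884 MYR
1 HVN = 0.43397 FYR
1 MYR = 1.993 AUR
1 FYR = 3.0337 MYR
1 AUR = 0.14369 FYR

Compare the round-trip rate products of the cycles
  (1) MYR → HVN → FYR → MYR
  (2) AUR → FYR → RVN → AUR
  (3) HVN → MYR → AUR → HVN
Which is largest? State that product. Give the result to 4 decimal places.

(1) 0.72956 × 0.43397 × 3.0337 = 0.96049
(2) 0.14369 × 0.73628 × 7.3548 = 0.77811
(3) 1.2884 × 1.993 × 0.34218 = 0.87864
Highest is cycle (1) at 0.9605 (≤1, no arbitrage).

0.9605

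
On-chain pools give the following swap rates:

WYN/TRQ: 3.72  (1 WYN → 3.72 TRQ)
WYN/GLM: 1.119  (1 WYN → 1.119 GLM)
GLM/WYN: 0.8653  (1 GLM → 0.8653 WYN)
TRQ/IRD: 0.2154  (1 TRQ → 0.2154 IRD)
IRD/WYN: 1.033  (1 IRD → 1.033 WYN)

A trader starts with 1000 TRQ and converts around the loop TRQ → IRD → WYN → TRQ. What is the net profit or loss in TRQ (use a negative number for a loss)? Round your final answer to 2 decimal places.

1000 TRQ × 0.2154 = 215.4 IRD
215.4 IRD × 1.033 = 222.5082 WYN
222.5082 WYN × 3.72 = 827.730504 TRQ
Net change: 827.730504 − 1000 = -172.269496 TRQ

-172.27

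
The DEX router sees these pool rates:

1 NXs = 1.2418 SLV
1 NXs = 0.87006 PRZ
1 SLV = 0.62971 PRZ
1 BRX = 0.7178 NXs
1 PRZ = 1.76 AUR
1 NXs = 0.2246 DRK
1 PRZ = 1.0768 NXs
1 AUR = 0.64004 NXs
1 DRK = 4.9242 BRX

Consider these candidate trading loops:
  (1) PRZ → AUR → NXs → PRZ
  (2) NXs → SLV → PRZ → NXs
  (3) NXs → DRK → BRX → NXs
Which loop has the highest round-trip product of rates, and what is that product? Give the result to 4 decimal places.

(1) 1.76 × 0.64004 × 0.87006 = 0.98010
(2) 1.2418 × 0.62971 × 1.0768 = 0.84203
(3) 0.2246 × 4.9242 × 0.7178 = 0.79387
Highest is cycle (1) at 0.9801 (≤1, no arbitrage).

0.9801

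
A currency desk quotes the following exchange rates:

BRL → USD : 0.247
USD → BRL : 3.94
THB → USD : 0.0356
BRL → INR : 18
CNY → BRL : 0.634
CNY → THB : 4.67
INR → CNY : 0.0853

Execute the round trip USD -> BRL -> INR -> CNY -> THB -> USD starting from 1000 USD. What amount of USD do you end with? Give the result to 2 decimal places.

1005.74

1000 USD × 3.94 = 3940 BRL
3940 BRL × 18 = 70920 INR
70920 INR × 0.0853 = 6049.476 CNY
6049.476 CNY × 4.67 = 28251.05292 THB
28251.05292 THB × 0.0356 = 1005.737483952 USD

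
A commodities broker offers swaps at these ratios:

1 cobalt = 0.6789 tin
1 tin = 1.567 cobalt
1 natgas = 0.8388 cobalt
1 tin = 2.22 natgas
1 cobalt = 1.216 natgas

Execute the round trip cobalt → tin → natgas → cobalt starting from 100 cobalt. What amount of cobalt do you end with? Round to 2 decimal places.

126.42

100 cobalt × 0.6789 = 67.89 tin
67.89 tin × 2.22 = 150.7158 natgas
150.7158 natgas × 0.8388 = 126.42041304 cobalt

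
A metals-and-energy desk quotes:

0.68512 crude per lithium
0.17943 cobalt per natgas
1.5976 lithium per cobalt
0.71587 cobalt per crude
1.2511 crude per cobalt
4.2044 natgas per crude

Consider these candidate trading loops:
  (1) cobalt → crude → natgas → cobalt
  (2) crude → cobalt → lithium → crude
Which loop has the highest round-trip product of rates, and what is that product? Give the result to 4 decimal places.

0.9438

(1) 1.2511 × 4.2044 × 0.17943 = 0.94382
(2) 0.71587 × 1.5976 × 0.68512 = 0.78355
Highest is cycle (1) at 0.9438 (≤1, no arbitrage).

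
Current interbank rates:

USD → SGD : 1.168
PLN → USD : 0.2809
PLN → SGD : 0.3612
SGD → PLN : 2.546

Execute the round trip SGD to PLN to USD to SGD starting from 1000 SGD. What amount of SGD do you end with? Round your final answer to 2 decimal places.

835.32

1000 SGD × 2.546 = 2546 PLN
2546 PLN × 0.2809 = 715.1714 USD
715.1714 USD × 1.168 = 835.3201952 SGD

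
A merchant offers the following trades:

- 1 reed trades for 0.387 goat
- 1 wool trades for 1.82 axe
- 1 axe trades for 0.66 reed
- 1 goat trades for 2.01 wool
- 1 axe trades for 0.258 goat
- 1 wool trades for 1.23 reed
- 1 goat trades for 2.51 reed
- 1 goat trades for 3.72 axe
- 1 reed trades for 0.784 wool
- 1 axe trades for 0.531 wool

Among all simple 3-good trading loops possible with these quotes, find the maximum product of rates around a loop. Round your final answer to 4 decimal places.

0.9568

reed→goat→wool→reed: 0.387 × 2.01 × 1.23 = 0.95678
axe→reed→goat→axe: 0.66 × 0.387 × 3.72 = 0.95016
axe→goat→wool→axe: 0.258 × 2.01 × 1.82 = 0.94382
axe→reed→wool→axe: 0.66 × 0.784 × 1.82 = 0.94174
Maximum is reed→goat→wool→reed at 0.9568; no arbitrage — every cycle loses value.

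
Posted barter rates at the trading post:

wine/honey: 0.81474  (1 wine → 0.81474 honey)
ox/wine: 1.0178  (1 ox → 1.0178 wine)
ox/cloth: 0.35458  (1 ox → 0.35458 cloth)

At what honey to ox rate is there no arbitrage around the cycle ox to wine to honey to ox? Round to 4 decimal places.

Known legs of the cycle: 1.0178 × 0.81474 = 0.829242372
For no arbitrage the full-cycle product must be 1, so the missing rate is 1 / 0.829242372 ≈ 1.205920.

1.2059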